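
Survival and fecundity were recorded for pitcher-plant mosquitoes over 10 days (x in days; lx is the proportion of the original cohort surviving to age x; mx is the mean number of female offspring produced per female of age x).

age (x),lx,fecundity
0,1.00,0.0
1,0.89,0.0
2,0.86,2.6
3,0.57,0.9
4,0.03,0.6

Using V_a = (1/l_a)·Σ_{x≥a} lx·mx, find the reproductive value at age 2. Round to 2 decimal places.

lx·mx for x ≥ 2: 2.236, 0.513, 0.018 → sum = 2.767
V_2 = 2.767 / l_2 = 2.767 / 0.86 = 3.217442… → 3.22

3.22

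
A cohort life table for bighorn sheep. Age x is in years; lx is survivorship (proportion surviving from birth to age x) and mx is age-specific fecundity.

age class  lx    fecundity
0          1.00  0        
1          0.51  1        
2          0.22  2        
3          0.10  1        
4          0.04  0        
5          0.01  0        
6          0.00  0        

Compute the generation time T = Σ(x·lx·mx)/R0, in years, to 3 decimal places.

1.610

lx·mx: 0, 0.51, 0.44, 0.1, 0, 0, 0 → R0 = 1.05
x·lx·mx: 0, 0.51, 0.88, 0.3, 0, 0, 0 → Σ = 1.69
T = 1.69 / 1.05 = 1.609524… → 1.610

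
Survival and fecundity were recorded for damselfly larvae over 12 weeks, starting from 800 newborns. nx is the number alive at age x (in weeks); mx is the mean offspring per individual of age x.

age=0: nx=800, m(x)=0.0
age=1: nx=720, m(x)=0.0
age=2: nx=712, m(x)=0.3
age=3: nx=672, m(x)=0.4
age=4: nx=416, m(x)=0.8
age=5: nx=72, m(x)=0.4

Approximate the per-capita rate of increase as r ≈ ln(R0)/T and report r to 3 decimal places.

0.017

lx = nx/n0 = nx/800: 1, 0.9, 0.89, 0.84, 0.52, 0.09
R0 = Σ lx·mx = 0 + 0 + 0.267 + 0.336 + 0.416 + 0.036 = 1.055
Σ x·lx·mx = 3.386; T = 3.386/1.055 = 3.20948…
r ≈ ln(R0)/T = ln(1.055)/3.20948… = 0.01668… → 0.017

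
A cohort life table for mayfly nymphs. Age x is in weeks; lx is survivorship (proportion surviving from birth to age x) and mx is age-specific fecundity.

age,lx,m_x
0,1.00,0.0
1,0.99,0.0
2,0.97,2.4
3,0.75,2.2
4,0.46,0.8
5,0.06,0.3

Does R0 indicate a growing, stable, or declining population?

R0 = Σ lx·mx = 0 + 0 + 2.328 + 1.65 + 0.368 + 0.018 = 4.364
R0 > 1, so the population is growing.

growing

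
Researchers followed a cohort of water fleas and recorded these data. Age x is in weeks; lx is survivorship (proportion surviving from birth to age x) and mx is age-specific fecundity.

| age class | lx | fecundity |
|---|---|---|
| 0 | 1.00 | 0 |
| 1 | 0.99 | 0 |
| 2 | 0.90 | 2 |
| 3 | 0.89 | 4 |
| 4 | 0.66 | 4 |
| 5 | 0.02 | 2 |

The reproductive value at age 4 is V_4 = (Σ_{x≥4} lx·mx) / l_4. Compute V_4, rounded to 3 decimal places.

4.061

lx·mx for x ≥ 4: 2.64, 0.04 → sum = 2.68
V_4 = 2.68 / l_4 = 2.68 / 0.66 = 4.060606… → 4.061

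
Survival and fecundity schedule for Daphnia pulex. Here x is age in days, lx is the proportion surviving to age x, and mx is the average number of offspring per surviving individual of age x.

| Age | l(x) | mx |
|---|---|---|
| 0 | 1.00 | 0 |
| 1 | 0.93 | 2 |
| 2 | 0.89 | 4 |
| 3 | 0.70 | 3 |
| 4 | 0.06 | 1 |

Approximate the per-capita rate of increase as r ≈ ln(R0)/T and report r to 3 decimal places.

0.989

R0 = Σ lx·mx = 0 + 1.86 + 3.56 + 2.1 + 0.06 = 7.58
Σ x·lx·mx = 15.52; T = 15.52/7.58 = 2.04749…
r ≈ ln(R0)/T = ln(7.58)/2.04749… = 0.98926… → 0.989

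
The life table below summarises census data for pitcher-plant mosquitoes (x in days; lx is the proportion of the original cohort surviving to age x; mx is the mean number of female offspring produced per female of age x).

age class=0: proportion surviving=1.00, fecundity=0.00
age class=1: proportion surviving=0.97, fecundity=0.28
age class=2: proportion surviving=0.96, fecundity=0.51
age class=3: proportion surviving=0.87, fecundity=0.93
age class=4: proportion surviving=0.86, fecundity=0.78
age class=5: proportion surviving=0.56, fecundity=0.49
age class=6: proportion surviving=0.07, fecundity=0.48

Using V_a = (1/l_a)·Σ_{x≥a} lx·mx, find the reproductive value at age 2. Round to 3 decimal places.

lx·mx for x ≥ 2: 0.4896, 0.8091, 0.6708, 0.2744, 0.0336 → sum = 2.2775
V_2 = 2.2775 / l_2 = 2.2775 / 0.96 = 2.372396… → 2.372

2.372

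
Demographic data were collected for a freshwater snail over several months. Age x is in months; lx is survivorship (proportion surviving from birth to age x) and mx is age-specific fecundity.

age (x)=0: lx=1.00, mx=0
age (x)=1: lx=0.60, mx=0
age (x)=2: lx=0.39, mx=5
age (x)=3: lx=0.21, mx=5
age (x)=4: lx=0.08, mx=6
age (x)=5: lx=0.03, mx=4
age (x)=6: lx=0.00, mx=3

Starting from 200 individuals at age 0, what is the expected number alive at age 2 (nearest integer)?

Expected survivors = N0 · l_2 = 200 × 0.39 = 78 → 78

78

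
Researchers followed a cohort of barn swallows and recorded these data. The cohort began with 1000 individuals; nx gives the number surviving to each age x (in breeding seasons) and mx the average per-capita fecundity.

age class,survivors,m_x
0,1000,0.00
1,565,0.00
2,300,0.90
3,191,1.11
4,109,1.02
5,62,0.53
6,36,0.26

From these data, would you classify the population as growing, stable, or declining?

declining

lx = nx/n0 = nx/1000: 1, 0.565, 0.3, 0.191, 0.109, 0.062, 0.036
R0 = Σ lx·mx = 0 + 0 + 0.27 + 0.21201 + 0.11118 + 0.03286 + 0.00936 = 0.63541
R0 < 1, so the population is declining.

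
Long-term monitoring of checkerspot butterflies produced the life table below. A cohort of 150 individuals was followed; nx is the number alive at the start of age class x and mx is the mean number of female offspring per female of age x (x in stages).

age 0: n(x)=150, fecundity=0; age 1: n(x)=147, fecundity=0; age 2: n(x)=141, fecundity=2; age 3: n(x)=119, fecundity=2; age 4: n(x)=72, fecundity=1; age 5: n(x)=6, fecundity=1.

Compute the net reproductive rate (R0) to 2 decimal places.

lx = nx/n0 = nx/150: 1, 0.98, 0.94, 0.79333…, 0.48, 0.04
lx·mx by age: 0, 0, 1.88, 1.586667…, 0.48, 0.04
R0 = Σ lx·mx = 3.986667… → 3.99

3.99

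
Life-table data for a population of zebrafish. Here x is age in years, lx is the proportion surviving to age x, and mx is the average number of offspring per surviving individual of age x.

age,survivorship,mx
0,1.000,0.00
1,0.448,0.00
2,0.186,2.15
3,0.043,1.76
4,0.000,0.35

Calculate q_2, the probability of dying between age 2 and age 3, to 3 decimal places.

q_2 = (l_2 − l_3) / l_2 = (0.186 − 0.043) / 0.186
     = 0.143 / 0.186 = 0.768817… → 0.769

0.769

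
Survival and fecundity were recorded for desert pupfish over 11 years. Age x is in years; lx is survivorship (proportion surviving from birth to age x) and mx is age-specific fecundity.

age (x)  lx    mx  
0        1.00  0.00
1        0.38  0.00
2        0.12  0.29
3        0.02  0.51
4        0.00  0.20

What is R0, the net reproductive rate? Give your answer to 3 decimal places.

lx·mx by age: 0, 0, 0.0348, 0.0102, 0
R0 = Σ lx·mx = 0.045 → 0.045

0.045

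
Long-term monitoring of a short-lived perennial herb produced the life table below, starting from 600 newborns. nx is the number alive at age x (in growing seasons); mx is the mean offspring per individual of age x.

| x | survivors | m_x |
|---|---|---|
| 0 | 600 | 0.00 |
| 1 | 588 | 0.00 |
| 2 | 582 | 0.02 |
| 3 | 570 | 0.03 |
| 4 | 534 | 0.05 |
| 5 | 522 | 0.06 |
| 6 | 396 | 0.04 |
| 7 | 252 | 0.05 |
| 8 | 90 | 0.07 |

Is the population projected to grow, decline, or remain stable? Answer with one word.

lx = nx/n0 = nx/600: 1, 0.98, 0.97, 0.95, 0.89, 0.87, 0.66, 0.42, 0.15
R0 = Σ lx·mx = 0 + 0 + 0.0194 + 0.0285 + 0.0445 + 0.0522 + 0.0264 + 0.021 + 0.0105 = 0.2025
R0 < 1, so the population is declining.

declining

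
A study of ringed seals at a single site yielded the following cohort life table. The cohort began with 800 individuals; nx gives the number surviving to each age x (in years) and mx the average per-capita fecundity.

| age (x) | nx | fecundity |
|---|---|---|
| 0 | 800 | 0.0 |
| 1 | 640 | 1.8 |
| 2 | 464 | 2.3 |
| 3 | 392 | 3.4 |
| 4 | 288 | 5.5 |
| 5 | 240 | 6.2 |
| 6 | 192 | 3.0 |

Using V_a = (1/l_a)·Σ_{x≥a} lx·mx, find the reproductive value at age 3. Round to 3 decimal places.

12.706

lx = nx/n0 = nx/800: 1, 0.8, 0.58, 0.49, 0.36, 0.3, 0.24
lx·mx for x ≥ 3: 1.666, 1.98, 1.86, 0.72 → sum = 6.226
V_3 = 6.226 / l_3 = 6.226 / 0.49 = 12.706122… → 12.706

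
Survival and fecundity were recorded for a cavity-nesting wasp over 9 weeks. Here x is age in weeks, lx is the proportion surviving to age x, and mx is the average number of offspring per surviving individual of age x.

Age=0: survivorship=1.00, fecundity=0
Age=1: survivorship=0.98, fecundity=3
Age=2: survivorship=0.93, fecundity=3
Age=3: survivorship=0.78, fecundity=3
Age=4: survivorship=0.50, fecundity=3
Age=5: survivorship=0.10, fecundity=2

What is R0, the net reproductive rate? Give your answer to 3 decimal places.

9.770

lx·mx by age: 0, 2.94, 2.79, 2.34, 1.5, 0.2
R0 = Σ lx·mx = 9.77 → 9.770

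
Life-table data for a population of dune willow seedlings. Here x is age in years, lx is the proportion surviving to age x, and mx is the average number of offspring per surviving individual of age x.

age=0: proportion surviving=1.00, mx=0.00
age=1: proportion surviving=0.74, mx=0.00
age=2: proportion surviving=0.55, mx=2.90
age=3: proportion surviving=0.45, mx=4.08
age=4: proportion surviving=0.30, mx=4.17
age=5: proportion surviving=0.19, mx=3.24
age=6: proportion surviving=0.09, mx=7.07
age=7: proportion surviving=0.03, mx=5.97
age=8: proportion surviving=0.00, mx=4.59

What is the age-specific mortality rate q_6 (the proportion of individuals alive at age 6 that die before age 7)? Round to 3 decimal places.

0.667

q_6 = (l_6 − l_7) / l_6 = (0.09 − 0.03) / 0.09
     = 0.06 / 0.09 = 0.666667… → 0.667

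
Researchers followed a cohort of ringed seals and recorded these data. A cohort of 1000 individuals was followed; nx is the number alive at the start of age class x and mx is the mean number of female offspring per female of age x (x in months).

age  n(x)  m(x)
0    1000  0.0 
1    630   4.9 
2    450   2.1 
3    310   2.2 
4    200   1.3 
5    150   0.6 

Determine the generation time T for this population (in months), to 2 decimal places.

lx = nx/n0 = nx/1000: 1, 0.63, 0.45, 0.31, 0.2, 0.15
lx·mx: 0, 3.087, 0.945, 0.682, 0.26, 0.09 → R0 = 5.064
x·lx·mx: 0, 3.087, 1.89, 2.046, 1.04, 0.45 → Σ = 8.513
T = 8.513 / 5.064 = 1.681082… → 1.68

1.68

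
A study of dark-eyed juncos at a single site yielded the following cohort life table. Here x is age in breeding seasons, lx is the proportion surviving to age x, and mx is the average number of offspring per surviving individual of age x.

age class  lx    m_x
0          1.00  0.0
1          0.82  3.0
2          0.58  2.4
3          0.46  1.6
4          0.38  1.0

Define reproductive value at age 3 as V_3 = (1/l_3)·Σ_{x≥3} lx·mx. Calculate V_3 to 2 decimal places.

2.43

lx·mx for x ≥ 3: 0.736, 0.38 → sum = 1.116
V_3 = 1.116 / l_3 = 1.116 / 0.46 = 2.426087… → 2.43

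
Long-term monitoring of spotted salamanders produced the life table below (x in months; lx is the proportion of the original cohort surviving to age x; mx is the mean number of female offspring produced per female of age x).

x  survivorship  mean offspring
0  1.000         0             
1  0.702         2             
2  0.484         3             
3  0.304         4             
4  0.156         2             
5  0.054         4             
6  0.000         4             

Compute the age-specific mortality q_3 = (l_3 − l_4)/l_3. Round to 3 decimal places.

0.487

q_3 = (l_3 − l_4) / l_3 = (0.304 − 0.156) / 0.304
     = 0.148 / 0.304 = 0.486842… → 0.487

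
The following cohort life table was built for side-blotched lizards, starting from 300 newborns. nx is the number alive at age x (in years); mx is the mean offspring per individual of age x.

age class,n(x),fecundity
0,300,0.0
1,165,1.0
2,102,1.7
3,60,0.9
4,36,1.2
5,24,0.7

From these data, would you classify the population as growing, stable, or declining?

growing

lx = nx/n0 = nx/300: 1, 0.55, 0.34, 0.2, 0.12, 0.08
R0 = Σ lx·mx = 0 + 0.55 + 0.578 + 0.18 + 0.144 + 0.056 = 1.508
R0 > 1, so the population is growing.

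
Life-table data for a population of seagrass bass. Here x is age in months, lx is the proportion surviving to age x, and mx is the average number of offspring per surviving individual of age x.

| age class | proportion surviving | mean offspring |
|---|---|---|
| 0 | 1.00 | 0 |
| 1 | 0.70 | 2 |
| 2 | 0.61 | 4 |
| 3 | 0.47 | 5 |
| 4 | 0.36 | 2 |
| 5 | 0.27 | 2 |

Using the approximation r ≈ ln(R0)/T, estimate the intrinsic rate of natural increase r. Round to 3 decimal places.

0.791

R0 = Σ lx·mx = 0 + 1.4 + 2.44 + 2.35 + 0.72 + 0.54 = 7.45
Σ x·lx·mx = 18.91; T = 18.91/7.45 = 2.53826…
r ≈ ln(R0)/T = ln(7.45)/2.53826… = 0.79118… → 0.791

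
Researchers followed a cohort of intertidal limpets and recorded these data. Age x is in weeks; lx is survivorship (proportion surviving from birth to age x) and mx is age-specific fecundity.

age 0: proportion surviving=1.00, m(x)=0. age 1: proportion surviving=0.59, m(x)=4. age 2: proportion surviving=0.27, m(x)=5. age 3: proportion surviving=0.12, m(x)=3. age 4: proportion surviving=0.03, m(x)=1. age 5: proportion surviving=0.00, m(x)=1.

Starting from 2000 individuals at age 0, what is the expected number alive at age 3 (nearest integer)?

Expected survivors = N0 · l_3 = 2000 × 0.12 = 240 → 240

240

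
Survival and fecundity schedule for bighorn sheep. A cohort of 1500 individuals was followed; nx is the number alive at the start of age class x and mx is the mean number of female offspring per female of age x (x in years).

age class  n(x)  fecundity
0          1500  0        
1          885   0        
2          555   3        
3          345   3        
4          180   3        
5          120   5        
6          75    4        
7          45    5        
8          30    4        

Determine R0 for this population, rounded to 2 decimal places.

lx = nx/n0 = nx/1500: 1, 0.59, 0.37, 0.23, 0.12, 0.08, 0.05, 0.03, 0.02
lx·mx by age: 0, 0, 1.11, 0.69, 0.36, 0.4, 0.2, 0.15, 0.08
R0 = Σ lx·mx = 2.99 → 2.99

2.99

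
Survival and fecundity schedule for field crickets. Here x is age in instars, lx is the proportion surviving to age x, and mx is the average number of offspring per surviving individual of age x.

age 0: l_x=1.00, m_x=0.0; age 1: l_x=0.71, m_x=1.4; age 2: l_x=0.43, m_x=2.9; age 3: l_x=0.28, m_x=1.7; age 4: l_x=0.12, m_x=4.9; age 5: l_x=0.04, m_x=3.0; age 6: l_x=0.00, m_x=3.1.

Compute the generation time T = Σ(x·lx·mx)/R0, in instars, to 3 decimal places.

2.297

lx·mx: 0, 0.994, 1.247, 0.476, 0.588, 0.12, 0 → R0 = 3.425
x·lx·mx: 0, 0.994, 2.494, 1.428, 2.352, 0.6, 0 → Σ = 7.868
T = 7.868 / 3.425 = 2.297226… → 2.297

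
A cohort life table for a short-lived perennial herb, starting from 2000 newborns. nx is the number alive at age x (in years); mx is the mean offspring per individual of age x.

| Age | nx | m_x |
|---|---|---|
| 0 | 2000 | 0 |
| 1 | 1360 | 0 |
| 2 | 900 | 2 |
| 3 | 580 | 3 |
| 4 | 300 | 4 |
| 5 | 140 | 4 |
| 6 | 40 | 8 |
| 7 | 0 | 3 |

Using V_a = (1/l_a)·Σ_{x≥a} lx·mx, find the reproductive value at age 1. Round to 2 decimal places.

4.13

lx = nx/n0 = nx/2000: 1, 0.68, 0.45, 0.29, 0.15, 0.07, 0.02, 0
lx·mx for x ≥ 1: 0, 0.9, 0.87, 0.6, 0.28, 0.16, 0 → sum = 2.81
V_1 = 2.81 / l_1 = 2.81 / 0.68 = 4.132353… → 4.13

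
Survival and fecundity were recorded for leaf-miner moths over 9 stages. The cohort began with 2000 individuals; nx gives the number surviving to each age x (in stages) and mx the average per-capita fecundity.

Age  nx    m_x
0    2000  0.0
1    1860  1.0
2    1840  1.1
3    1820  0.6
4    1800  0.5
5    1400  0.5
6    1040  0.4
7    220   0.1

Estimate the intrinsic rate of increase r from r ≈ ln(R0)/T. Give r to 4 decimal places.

lx = nx/n0 = nx/2000: 1, 0.93, 0.92, 0.91, 0.9, 0.7, 0.52, 0.11
R0 = Σ lx·mx = 0 + 0.93 + 1.012 + 0.546 + 0.45 + 0.35 + 0.208 + 0.011 = 3.507
Σ x·lx·mx = 9.467; T = 9.467/3.507 = 2.69946…
r ≈ ln(R0)/T = ln(3.507)/2.69946… = 0.46482… → 0.4648

0.4648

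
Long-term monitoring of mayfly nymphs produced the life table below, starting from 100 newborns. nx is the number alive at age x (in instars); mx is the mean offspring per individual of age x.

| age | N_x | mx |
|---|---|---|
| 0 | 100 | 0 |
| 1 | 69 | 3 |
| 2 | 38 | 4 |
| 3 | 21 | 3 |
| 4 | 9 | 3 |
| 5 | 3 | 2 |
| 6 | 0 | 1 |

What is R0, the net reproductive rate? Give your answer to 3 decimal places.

lx = nx/n0 = nx/100: 1, 0.69, 0.38, 0.21, 0.09, 0.03, 0
lx·mx by age: 0, 2.07, 1.52, 0.63, 0.27, 0.06, 0
R0 = Σ lx·mx = 4.55 → 4.550

4.550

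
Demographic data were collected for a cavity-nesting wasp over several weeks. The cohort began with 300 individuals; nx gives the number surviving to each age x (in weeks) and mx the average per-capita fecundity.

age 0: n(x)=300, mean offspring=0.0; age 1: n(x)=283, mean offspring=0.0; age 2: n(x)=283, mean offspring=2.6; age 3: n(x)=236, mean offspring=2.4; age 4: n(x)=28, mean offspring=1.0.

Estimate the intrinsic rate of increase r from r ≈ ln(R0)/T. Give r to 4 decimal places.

lx = nx/n0 = nx/300: 1, 0.94333…, 0.94333…, 0.78667…, 0.09333…
R0 = Σ lx·mx = 0 + 0 + 2.45267… + 1.888… + 0.09333… = 4.434…
Σ x·lx·mx = 10.942667…; T = 10.942667…/4.434… = 2.4679…
r ≈ ln(R0)/T = ln(4.434…)/2.4679… = 0.603469… → 0.6035

0.6035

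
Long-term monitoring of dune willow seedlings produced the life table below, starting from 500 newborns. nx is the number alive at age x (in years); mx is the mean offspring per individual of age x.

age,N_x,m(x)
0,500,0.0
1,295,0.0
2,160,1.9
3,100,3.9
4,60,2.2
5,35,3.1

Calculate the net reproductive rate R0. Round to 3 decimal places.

lx = nx/n0 = nx/500: 1, 0.59, 0.32, 0.2, 0.12, 0.07
lx·mx by age: 0, 0, 0.608, 0.78, 0.264, 0.217
R0 = Σ lx·mx = 1.869 → 1.869

1.869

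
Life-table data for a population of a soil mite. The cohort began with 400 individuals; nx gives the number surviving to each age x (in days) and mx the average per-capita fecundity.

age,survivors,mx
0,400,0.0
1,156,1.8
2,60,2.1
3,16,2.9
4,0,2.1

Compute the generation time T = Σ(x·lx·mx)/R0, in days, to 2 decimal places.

1.48

lx = nx/n0 = nx/400: 1, 0.39, 0.15, 0.04, 0
lx·mx: 0, 0.702, 0.315, 0.116, 0 → R0 = 1.133
x·lx·mx: 0, 0.702, 0.63, 0.348, 0 → Σ = 1.68
T = 1.68 / 1.133 = 1.482789… → 1.48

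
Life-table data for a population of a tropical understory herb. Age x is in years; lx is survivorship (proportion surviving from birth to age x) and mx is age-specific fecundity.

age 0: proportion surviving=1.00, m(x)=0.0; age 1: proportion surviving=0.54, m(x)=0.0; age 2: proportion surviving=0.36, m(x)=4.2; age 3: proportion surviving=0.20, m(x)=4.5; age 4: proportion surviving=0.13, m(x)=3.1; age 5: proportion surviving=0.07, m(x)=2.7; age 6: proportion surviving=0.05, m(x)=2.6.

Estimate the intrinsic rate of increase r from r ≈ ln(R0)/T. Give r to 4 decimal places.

R0 = Σ lx·mx = 0 + 0 + 1.512 + 0.9 + 0.403 + 0.189 + 0.13 = 3.134
Σ x·lx·mx = 9.061; T = 9.061/3.134 = 2.89119…
r ≈ ln(R0)/T = ln(3.134)/2.89119… = 0.3951… → 0.3951

0.3951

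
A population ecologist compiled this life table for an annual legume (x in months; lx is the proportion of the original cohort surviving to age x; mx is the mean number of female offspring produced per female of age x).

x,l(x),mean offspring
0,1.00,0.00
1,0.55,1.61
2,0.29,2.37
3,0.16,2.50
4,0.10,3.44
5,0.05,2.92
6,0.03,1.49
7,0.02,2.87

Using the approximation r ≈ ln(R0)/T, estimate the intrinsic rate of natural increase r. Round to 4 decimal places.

R0 = Σ lx·mx = 0 + 0.8855 + 0.6873 + 0.4 + 0.344 + 0.146 + 0.0447 + 0.0574 = 2.5649
Σ x·lx·mx = 6.2361; T = 6.2361/2.5649 = 2.43132…
r ≈ ln(R0)/T = ln(2.5649)/2.43132… = 0.38741… → 0.3874

0.3874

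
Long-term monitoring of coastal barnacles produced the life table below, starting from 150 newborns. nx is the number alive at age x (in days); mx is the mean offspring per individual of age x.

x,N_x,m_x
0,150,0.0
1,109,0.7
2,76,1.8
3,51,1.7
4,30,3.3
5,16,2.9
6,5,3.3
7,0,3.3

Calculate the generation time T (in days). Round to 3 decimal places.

lx = nx/n0 = nx/150: 1, 0.72667…, 0.50667…, 0.34, 0.2, 0.10667…, 0.03333…, 0
lx·mx: 0, 0.508667…, 0.912…, 0.578, 0.66, 0.309333…, 0.11…, 0 → R0 = 3.078…
x·lx·mx: 0, 0.508667…, 1.824…, 1.734, 2.64, 1.546667…, 0.66…, 0 → Σ = 8.913333…
T = 8.913333… / 3.078… = 2.89582… → 2.896

2.896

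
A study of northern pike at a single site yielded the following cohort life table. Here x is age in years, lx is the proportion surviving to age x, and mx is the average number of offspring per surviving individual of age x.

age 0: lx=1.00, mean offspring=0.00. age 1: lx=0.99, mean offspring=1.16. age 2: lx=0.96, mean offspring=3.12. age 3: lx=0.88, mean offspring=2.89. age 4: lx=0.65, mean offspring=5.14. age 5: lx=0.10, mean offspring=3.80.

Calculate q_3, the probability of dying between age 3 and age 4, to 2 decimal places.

0.26

q_3 = (l_3 − l_4) / l_3 = (0.88 − 0.65) / 0.88
     = 0.23 / 0.88 = 0.261364… → 0.26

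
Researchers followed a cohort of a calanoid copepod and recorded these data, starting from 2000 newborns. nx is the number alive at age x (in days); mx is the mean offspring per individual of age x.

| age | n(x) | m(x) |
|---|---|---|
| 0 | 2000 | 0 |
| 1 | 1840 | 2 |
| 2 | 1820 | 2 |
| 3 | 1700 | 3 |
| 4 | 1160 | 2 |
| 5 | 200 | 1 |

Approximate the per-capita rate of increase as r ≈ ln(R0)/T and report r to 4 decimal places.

lx = nx/n0 = nx/2000: 1, 0.92, 0.91, 0.85, 0.58, 0.1
R0 = Σ lx·mx = 0 + 1.84 + 1.82 + 2.55 + 1.16 + 0.1 = 7.47
Σ x·lx·mx = 18.27; T = 18.27/7.47 = 2.44578…
r ≈ ln(R0)/T = ln(7.47)/2.44578… = 0.822189… → 0.8222

0.8222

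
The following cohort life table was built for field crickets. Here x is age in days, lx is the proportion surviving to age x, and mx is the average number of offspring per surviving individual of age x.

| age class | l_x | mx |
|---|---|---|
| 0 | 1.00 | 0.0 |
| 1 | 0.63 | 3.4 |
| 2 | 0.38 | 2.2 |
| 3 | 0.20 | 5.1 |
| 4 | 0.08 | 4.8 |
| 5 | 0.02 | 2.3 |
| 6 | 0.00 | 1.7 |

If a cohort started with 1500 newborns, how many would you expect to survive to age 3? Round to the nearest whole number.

300

Expected survivors = N0 · l_3 = 1500 × 0.20 = 300 → 300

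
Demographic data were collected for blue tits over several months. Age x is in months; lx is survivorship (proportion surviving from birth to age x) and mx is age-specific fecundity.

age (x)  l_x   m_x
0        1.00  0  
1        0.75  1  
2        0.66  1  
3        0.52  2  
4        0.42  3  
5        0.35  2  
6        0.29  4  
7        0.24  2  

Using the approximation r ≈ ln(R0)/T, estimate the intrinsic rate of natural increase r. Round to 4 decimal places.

0.4528

R0 = Σ lx·mx = 0 + 0.75 + 0.66 + 1.04 + 1.26 + 0.7 + 1.16 + 0.48 = 6.05
Σ x·lx·mx = 24.05; T = 24.05/6.05 = 3.97521…
r ≈ ln(R0)/T = ln(6.05)/3.97521… = 0.452821… → 0.4528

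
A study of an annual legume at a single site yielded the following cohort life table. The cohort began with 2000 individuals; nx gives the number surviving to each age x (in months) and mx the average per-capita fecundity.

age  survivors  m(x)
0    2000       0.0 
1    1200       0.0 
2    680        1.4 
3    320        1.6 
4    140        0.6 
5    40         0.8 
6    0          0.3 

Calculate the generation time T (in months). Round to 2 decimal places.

2.49

lx = nx/n0 = nx/2000: 1, 0.6, 0.34, 0.16, 0.07, 0.02, 0
lx·mx: 0, 0, 0.476, 0.256, 0.042, 0.016, 0 → R0 = 0.79
x·lx·mx: 0, 0, 0.952, 0.768, 0.168, 0.08, 0 → Σ = 1.968
T = 1.968 / 0.79 = 2.491139… → 2.49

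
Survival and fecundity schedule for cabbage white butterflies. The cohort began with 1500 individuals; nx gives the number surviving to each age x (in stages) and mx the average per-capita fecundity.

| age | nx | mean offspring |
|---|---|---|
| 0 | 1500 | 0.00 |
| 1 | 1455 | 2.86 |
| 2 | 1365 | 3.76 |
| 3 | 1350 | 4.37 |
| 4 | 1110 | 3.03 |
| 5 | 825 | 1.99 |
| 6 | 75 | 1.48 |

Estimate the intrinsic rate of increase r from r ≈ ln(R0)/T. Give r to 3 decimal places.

lx = nx/n0 = nx/1500: 1, 0.97, 0.91, 0.9, 0.74, 0.55, 0.05
R0 = Σ lx·mx = 0 + 2.7742 + 3.4216 + 3.933 + 2.2422 + 1.0945 + 0.074 = 13.5395
Σ x·lx·mx = 36.3017; T = 36.3017/13.5395 = 2.68117…
r ≈ ln(R0)/T = ln(13.5395)/2.68117… = 0.97182… → 0.972

0.972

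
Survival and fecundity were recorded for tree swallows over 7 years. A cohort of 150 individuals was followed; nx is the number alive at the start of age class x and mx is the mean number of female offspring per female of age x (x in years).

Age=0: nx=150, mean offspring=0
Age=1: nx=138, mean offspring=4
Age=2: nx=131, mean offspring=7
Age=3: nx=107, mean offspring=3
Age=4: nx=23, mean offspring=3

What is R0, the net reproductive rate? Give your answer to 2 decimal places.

lx = nx/n0 = nx/150: 1, 0.92, 0.87333…, 0.71333…, 0.15333…
lx·mx by age: 0, 3.68, 6.113333…, 2.14…, 0.46…
R0 = Σ lx·mx = 12.393333… → 12.39

12.39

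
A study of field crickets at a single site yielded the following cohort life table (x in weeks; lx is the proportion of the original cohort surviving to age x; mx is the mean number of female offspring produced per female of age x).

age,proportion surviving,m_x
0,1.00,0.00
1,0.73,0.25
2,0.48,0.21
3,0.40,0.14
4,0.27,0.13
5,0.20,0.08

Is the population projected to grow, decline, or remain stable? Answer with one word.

R0 = Σ lx·mx = 0 + 0.1825 + 0.1008 + 0.056 + 0.0351 + 0.016 = 0.3904
R0 < 1, so the population is declining.

declining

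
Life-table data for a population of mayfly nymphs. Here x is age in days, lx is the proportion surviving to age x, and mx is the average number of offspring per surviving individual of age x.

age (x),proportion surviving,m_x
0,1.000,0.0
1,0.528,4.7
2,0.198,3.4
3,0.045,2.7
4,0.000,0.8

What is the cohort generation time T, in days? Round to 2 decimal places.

lx·mx: 0, 2.4816, 0.6732, 0.1215, 0 → R0 = 3.2763
x·lx·mx: 0, 2.4816, 1.3464, 0.3645, 0 → Σ = 4.1925
T = 4.1925 / 3.2763 = 1.279645… → 1.28

1.28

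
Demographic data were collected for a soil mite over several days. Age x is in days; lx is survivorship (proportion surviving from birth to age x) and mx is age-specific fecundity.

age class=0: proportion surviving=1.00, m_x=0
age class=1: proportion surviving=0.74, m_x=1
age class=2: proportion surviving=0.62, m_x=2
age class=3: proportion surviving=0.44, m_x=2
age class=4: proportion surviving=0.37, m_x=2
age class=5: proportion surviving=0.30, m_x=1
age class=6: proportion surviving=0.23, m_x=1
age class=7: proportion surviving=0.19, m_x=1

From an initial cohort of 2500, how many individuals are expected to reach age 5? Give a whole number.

Expected survivors = N0 · l_5 = 2500 × 0.30 = 750 → 750

750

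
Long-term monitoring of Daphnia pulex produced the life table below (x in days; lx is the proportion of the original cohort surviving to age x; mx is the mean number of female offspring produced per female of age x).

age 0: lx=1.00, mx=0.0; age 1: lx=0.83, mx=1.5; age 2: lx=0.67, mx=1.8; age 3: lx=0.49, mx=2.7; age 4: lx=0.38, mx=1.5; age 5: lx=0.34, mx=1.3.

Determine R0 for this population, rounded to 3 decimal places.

lx·mx by age: 0, 1.245, 1.206, 1.323, 0.57, 0.442
R0 = Σ lx·mx = 4.786 → 4.786

4.786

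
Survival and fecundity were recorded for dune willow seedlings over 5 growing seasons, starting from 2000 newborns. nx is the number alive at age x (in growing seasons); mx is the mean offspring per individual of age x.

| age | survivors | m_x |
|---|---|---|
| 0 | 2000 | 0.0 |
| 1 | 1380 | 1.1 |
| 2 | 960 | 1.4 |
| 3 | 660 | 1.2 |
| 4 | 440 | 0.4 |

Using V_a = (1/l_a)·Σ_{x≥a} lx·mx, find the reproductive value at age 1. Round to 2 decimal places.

lx = nx/n0 = nx/2000: 1, 0.69, 0.48, 0.33, 0.22
lx·mx for x ≥ 1: 0.759, 0.672, 0.396, 0.088 → sum = 1.915
V_1 = 1.915 / l_1 = 1.915 / 0.69 = 2.775362… → 2.78

2.78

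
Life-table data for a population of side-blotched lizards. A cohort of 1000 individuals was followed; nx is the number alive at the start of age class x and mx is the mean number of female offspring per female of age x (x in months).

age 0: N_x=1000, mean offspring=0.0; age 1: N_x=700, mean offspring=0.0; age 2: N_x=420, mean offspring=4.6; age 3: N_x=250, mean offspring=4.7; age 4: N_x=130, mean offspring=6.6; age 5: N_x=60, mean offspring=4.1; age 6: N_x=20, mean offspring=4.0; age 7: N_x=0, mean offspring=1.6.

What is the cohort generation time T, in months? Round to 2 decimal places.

lx = nx/n0 = nx/1000: 1, 0.7, 0.42, 0.25, 0.13, 0.06, 0.02, 0
lx·mx: 0, 0, 1.932, 1.175, 0.858, 0.246, 0.08, 0 → R0 = 4.291
x·lx·mx: 0, 0, 3.864, 3.525, 3.432, 1.23, 0.48, 0 → Σ = 12.531
T = 12.531 / 4.291 = 2.920298… → 2.92

2.92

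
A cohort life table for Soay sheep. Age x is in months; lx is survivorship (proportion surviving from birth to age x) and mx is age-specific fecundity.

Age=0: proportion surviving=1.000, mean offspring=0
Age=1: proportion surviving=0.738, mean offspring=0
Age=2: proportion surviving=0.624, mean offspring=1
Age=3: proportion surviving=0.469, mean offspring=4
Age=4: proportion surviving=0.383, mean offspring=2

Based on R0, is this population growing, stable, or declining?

growing

R0 = Σ lx·mx = 0 + 0 + 0.624 + 1.876 + 0.766 = 3.266
R0 > 1, so the population is growing.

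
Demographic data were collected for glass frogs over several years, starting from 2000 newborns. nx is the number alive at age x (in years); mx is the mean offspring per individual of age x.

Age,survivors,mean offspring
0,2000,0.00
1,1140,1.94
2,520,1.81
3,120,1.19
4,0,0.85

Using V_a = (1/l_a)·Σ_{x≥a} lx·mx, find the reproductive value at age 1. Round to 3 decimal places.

2.891

lx = nx/n0 = nx/2000: 1, 0.57, 0.26, 0.06, 0
lx·mx for x ≥ 1: 1.1058, 0.4706, 0.0714, 0 → sum = 1.6478
V_1 = 1.6478 / l_1 = 1.6478 / 0.57 = 2.890877… → 2.891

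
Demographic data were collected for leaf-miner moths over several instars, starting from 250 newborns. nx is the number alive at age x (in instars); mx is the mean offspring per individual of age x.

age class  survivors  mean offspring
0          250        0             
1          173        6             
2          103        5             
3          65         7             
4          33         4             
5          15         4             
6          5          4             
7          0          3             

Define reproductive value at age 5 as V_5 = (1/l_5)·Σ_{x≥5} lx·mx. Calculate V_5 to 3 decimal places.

lx = nx/n0 = nx/250: 1, 0.692, 0.412, 0.26, 0.132, 0.06, 0.02, 0
lx·mx for x ≥ 5: 0.24, 0.08, 0 → sum = 0.32
V_5 = 0.32 / l_5 = 0.32 / 0.06 = 5.333333… → 5.333

5.333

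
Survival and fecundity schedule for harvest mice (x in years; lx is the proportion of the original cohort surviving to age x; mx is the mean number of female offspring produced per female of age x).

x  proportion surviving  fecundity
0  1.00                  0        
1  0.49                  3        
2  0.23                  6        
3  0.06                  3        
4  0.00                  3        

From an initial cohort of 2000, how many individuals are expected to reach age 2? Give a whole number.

460

Expected survivors = N0 · l_2 = 2000 × 0.23 = 460 → 460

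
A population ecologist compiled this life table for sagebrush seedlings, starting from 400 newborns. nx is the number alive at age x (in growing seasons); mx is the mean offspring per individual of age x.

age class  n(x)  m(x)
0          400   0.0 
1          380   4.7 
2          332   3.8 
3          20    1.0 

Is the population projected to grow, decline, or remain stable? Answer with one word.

growing

lx = nx/n0 = nx/400: 1, 0.95, 0.83, 0.05
R0 = Σ lx·mx = 0 + 4.465 + 3.154 + 0.05 = 7.669
R0 > 1, so the population is growing.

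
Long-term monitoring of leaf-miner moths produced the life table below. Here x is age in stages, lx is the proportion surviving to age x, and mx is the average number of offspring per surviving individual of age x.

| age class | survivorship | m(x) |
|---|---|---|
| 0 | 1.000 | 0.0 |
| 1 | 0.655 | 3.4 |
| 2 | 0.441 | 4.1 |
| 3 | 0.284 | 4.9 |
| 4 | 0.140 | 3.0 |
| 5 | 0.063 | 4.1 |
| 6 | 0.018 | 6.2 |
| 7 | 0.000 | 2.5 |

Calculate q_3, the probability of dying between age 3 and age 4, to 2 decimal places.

q_3 = (l_3 − l_4) / l_3 = (0.284 − 0.14) / 0.284
     = 0.144 / 0.284 = 0.507042… → 0.51

0.51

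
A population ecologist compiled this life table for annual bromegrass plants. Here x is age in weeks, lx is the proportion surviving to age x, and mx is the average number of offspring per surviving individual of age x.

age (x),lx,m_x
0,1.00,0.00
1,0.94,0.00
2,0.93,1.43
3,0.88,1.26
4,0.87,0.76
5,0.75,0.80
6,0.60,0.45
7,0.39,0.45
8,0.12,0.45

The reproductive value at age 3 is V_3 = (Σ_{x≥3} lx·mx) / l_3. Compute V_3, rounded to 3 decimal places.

3.261

lx·mx for x ≥ 3: 1.1088, 0.6612, 0.6, 0.27, 0.1755, 0.054 → sum = 2.8695
V_3 = 2.8695 / l_3 = 2.8695 / 0.88 = 3.260795… → 3.261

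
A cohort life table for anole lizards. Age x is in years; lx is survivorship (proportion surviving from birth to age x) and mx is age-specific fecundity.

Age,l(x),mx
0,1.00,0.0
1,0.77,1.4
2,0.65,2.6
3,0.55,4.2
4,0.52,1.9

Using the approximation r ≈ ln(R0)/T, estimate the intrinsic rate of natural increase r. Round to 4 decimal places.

0.7129

R0 = Σ lx·mx = 0 + 1.078 + 1.69 + 2.31 + 0.988 = 6.066
Σ x·lx·mx = 15.34; T = 15.34/6.066 = 2.52885…
r ≈ ln(R0)/T = ln(6.066)/2.52885… = 0.712854… → 0.7129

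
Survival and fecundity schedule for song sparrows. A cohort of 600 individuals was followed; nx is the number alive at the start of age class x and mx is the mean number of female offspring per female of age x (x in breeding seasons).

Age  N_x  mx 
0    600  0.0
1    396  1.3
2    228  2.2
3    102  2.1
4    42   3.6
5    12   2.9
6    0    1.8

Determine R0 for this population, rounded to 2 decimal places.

2.36

lx = nx/n0 = nx/600: 1, 0.66, 0.38, 0.17, 0.07, 0.02, 0
lx·mx by age: 0, 0.858, 0.836, 0.357, 0.252, 0.058, 0
R0 = Σ lx·mx = 2.361 → 2.36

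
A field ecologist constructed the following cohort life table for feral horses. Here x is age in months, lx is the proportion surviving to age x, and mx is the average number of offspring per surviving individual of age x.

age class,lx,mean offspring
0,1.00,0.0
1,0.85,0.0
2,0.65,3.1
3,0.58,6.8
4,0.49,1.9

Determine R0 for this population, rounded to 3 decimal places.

lx·mx by age: 0, 0, 2.015, 3.944, 0.931
R0 = Σ lx·mx = 6.89 → 6.890

6.890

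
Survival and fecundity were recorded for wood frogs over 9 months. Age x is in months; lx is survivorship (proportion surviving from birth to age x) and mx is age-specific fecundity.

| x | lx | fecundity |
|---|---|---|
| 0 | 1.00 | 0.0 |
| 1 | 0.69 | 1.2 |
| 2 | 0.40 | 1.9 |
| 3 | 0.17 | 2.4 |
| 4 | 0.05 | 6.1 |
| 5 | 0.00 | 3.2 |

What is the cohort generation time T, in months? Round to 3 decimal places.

2.083

lx·mx: 0, 0.828, 0.76, 0.408, 0.305, 0 → R0 = 2.301
x·lx·mx: 0, 0.828, 1.52, 1.224, 1.22, 0 → Σ = 4.792
T = 4.792 / 2.301 = 2.082573… → 2.083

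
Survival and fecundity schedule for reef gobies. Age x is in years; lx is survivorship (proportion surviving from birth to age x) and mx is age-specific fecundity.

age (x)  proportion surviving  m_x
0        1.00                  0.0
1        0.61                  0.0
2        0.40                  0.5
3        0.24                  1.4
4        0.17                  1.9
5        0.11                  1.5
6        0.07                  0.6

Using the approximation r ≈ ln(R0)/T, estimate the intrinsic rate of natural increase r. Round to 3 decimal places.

R0 = Σ lx·mx = 0 + 0 + 0.2 + 0.336 + 0.323 + 0.165 + 0.042 = 1.066
Σ x·lx·mx = 3.777; T = 3.777/1.066 = 3.54315…
r ≈ ln(R0)/T = ln(1.066)/3.54315… = 0.01804… → 0.018

0.018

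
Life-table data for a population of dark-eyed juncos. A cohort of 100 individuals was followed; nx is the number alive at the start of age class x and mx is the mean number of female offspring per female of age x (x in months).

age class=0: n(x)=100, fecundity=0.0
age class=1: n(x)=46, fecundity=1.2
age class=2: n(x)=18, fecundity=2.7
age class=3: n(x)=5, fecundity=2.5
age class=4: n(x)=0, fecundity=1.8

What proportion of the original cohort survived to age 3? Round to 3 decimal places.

0.050

l_3 = n_3/n_0 = 5/100 = 0.05 → 0.050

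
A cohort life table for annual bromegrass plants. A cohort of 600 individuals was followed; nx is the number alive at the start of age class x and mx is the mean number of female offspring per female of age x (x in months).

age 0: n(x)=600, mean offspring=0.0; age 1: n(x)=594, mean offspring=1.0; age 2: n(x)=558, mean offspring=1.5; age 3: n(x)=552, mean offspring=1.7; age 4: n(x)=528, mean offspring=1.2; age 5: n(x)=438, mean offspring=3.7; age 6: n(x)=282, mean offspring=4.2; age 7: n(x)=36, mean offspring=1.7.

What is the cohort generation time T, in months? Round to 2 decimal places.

lx = nx/n0 = nx/600: 1, 0.99, 0.93, 0.92, 0.88, 0.73, 0.47, 0.06
lx·mx: 0, 0.99, 1.395, 1.564, 1.056, 2.701, 1.974, 0.102 → R0 = 9.782
x·lx·mx: 0, 0.99, 2.79, 4.692, 4.224, 13.505, 11.844, 0.714 → Σ = 38.759
T = 38.759 / 9.782 = 3.962278… → 3.96

3.96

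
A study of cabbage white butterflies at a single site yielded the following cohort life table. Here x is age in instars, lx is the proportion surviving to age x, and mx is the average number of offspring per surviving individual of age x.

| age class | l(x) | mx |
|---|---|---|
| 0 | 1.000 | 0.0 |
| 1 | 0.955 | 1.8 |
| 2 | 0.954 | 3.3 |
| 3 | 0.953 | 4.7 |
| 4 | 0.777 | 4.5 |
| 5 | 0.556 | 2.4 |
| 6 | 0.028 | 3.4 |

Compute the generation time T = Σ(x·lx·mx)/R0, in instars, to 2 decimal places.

2.99

lx·mx: 0, 1.719, 3.1482, 4.4791, 3.4965, 1.3344, 0.0952 → R0 = 14.2724
x·lx·mx: 0, 1.719, 6.2964, 13.4373, 13.986, 6.672, 0.5712 → Σ = 42.6819
T = 42.6819 / 14.2724 = 2.99052… → 2.99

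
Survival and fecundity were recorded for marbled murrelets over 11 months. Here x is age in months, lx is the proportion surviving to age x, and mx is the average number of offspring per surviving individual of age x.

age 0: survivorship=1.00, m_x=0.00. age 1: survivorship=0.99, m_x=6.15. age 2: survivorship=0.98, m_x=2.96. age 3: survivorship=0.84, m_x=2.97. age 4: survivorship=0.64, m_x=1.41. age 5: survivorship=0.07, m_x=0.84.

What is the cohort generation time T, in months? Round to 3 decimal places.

1.870

lx·mx: 0, 6.0885, 2.9008, 2.4948, 0.9024, 0.0588 → R0 = 12.4453
x·lx·mx: 0, 6.0885, 5.8016, 7.4844, 3.6096, 0.294 → Σ = 23.2781
T = 23.2781 / 12.4453 = 1.870433… → 1.870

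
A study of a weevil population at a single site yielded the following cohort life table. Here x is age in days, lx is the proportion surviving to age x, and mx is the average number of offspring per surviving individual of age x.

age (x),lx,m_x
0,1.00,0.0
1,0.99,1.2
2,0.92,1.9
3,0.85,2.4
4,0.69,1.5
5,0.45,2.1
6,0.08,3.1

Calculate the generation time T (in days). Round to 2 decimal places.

2.94

lx·mx: 0, 1.188, 1.748, 2.04, 1.035, 0.945, 0.248 → R0 = 7.204
x·lx·mx: 0, 1.188, 3.496, 6.12, 4.14, 4.725, 1.488 → Σ = 21.157
T = 21.157 / 7.204 = 2.936841… → 2.94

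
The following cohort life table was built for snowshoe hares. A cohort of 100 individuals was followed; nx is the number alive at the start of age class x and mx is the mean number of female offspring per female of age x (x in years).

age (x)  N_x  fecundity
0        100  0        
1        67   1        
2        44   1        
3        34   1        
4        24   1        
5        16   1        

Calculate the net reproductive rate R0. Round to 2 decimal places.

1.85

lx = nx/n0 = nx/100: 1, 0.67, 0.44, 0.34, 0.24, 0.16
lx·mx by age: 0, 0.67, 0.44, 0.34, 0.24, 0.16
R0 = Σ lx·mx = 1.85 → 1.85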